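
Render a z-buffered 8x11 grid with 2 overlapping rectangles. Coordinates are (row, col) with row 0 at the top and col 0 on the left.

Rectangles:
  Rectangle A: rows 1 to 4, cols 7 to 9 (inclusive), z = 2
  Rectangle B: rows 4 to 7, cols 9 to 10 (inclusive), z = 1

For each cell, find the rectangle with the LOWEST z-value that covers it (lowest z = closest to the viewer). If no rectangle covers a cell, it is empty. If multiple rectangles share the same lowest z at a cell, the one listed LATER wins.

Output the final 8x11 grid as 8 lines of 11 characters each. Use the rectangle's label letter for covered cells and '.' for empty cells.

...........
.......AAA.
.......AAA.
.......AAA.
.......AABB
.........BB
.........BB
.........BB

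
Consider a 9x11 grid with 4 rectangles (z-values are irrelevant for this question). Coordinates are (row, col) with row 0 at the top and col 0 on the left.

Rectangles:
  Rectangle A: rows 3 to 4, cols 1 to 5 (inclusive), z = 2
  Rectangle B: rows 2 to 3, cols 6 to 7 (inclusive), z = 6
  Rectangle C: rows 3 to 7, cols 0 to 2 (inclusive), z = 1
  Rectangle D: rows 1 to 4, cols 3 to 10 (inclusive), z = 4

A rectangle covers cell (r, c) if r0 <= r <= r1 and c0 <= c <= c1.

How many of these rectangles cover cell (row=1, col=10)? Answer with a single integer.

Answer: 1

Derivation:
Check cell (1,10):
  A: rows 3-4 cols 1-5 -> outside (row miss)
  B: rows 2-3 cols 6-7 -> outside (row miss)
  C: rows 3-7 cols 0-2 -> outside (row miss)
  D: rows 1-4 cols 3-10 -> covers
Count covering = 1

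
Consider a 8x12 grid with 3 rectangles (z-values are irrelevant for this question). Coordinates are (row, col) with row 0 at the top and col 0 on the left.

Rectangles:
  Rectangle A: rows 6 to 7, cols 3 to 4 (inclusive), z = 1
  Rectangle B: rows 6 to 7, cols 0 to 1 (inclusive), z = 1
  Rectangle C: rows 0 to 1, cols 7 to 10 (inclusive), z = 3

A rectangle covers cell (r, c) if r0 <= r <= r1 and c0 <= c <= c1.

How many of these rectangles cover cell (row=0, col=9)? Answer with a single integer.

Answer: 1

Derivation:
Check cell (0,9):
  A: rows 6-7 cols 3-4 -> outside (row miss)
  B: rows 6-7 cols 0-1 -> outside (row miss)
  C: rows 0-1 cols 7-10 -> covers
Count covering = 1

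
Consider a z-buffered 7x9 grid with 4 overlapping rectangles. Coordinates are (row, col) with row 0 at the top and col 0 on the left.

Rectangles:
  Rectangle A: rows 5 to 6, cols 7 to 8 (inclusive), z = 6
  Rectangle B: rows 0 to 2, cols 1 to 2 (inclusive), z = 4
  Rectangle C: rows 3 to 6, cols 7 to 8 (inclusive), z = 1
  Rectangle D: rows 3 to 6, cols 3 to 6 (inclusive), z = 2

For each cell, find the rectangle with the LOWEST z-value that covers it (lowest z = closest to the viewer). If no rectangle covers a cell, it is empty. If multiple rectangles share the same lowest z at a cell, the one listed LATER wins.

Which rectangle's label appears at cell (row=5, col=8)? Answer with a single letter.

Check cell (5,8):
  A: rows 5-6 cols 7-8 z=6 -> covers; best now A (z=6)
  B: rows 0-2 cols 1-2 -> outside (row miss)
  C: rows 3-6 cols 7-8 z=1 -> covers; best now C (z=1)
  D: rows 3-6 cols 3-6 -> outside (col miss)
Winner: C at z=1

Answer: C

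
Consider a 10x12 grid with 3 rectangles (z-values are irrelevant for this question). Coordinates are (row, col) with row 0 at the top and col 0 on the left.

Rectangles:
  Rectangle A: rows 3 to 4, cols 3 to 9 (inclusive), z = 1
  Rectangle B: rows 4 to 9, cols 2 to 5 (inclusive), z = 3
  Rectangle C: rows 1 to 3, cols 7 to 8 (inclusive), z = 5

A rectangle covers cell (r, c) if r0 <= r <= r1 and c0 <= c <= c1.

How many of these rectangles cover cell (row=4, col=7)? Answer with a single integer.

Check cell (4,7):
  A: rows 3-4 cols 3-9 -> covers
  B: rows 4-9 cols 2-5 -> outside (col miss)
  C: rows 1-3 cols 7-8 -> outside (row miss)
Count covering = 1

Answer: 1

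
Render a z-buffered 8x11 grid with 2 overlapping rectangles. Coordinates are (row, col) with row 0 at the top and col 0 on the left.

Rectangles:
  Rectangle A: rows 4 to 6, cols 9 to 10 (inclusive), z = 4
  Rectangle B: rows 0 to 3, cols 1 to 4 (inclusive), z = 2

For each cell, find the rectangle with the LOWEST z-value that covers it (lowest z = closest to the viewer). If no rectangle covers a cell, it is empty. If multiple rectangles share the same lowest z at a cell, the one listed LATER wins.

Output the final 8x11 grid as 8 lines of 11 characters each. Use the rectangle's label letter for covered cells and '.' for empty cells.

.BBBB......
.BBBB......
.BBBB......
.BBBB......
.........AA
.........AA
.........AA
...........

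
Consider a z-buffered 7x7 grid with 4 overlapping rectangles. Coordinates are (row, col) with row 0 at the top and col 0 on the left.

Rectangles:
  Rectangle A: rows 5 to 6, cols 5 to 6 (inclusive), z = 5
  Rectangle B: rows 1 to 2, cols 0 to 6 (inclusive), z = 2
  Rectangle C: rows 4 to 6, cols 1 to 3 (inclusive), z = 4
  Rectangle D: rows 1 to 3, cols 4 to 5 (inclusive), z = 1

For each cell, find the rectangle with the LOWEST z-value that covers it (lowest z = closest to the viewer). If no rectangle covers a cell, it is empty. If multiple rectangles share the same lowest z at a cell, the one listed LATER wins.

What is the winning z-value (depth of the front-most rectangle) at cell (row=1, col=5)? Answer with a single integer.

Check cell (1,5):
  A: rows 5-6 cols 5-6 -> outside (row miss)
  B: rows 1-2 cols 0-6 z=2 -> covers; best now B (z=2)
  C: rows 4-6 cols 1-3 -> outside (row miss)
  D: rows 1-3 cols 4-5 z=1 -> covers; best now D (z=1)
Winner: D at z=1

Answer: 1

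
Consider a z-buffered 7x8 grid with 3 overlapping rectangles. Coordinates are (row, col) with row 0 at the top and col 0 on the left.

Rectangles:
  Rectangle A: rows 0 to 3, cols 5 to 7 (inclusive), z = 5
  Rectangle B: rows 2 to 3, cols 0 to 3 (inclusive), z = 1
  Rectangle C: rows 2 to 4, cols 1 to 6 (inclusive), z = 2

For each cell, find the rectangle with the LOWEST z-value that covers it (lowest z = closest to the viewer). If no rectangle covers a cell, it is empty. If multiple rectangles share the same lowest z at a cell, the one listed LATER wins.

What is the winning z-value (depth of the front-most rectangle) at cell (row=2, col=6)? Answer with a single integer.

Answer: 2

Derivation:
Check cell (2,6):
  A: rows 0-3 cols 5-7 z=5 -> covers; best now A (z=5)
  B: rows 2-3 cols 0-3 -> outside (col miss)
  C: rows 2-4 cols 1-6 z=2 -> covers; best now C (z=2)
Winner: C at z=2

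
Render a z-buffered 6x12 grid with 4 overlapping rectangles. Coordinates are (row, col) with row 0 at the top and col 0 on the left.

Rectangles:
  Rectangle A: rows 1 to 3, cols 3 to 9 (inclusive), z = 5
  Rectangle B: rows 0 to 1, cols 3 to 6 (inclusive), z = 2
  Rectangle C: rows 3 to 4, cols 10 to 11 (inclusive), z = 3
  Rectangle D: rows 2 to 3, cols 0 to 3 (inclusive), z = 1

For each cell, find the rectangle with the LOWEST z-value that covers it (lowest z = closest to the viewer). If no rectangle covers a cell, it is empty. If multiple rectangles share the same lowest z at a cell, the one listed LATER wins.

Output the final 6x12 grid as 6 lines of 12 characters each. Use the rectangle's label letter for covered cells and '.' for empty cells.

...BBBB.....
...BBBBAAA..
DDDDAAAAAA..
DDDDAAAAAACC
..........CC
............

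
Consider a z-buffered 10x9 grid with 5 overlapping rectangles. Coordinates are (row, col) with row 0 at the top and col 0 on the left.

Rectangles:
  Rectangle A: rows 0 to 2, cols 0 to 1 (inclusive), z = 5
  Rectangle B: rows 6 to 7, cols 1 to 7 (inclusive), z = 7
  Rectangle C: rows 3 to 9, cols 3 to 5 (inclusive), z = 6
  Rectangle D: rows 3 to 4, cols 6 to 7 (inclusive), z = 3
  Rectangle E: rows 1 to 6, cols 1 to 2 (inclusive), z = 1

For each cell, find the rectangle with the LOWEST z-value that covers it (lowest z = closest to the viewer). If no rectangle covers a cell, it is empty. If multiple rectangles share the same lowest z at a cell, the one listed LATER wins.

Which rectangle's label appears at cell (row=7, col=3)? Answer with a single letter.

Check cell (7,3):
  A: rows 0-2 cols 0-1 -> outside (row miss)
  B: rows 6-7 cols 1-7 z=7 -> covers; best now B (z=7)
  C: rows 3-9 cols 3-5 z=6 -> covers; best now C (z=6)
  D: rows 3-4 cols 6-7 -> outside (row miss)
  E: rows 1-6 cols 1-2 -> outside (row miss)
Winner: C at z=6

Answer: C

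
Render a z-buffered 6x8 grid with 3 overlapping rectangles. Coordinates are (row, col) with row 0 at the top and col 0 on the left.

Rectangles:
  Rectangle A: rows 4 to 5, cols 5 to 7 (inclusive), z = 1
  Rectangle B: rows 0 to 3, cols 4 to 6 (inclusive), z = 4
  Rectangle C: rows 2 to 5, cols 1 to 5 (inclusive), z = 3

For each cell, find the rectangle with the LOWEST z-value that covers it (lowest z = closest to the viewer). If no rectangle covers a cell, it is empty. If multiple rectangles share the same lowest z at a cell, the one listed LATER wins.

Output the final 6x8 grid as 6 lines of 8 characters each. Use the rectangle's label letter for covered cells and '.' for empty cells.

....BBB.
....BBB.
.CCCCCB.
.CCCCCB.
.CCCCAAA
.CCCCAAA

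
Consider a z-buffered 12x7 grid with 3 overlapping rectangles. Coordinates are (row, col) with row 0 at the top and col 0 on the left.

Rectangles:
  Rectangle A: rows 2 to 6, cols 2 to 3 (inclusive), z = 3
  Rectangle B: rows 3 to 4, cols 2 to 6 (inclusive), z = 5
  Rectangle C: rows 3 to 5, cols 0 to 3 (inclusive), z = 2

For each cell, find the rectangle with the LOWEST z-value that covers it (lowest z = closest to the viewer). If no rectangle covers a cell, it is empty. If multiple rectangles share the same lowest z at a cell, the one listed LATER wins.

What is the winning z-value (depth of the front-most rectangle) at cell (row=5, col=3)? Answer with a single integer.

Answer: 2

Derivation:
Check cell (5,3):
  A: rows 2-6 cols 2-3 z=3 -> covers; best now A (z=3)
  B: rows 3-4 cols 2-6 -> outside (row miss)
  C: rows 3-5 cols 0-3 z=2 -> covers; best now C (z=2)
Winner: C at z=2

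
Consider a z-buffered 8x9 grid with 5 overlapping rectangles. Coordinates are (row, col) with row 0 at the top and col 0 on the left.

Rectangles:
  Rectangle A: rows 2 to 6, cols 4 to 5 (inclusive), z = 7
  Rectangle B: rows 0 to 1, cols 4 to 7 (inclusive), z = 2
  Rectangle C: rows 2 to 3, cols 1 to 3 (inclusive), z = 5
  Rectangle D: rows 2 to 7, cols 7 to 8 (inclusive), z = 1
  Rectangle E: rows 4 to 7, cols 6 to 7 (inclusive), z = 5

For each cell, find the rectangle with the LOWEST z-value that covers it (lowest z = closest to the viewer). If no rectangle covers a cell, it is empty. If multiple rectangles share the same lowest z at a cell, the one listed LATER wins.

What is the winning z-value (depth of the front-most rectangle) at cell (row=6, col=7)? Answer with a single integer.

Check cell (6,7):
  A: rows 2-6 cols 4-5 -> outside (col miss)
  B: rows 0-1 cols 4-7 -> outside (row miss)
  C: rows 2-3 cols 1-3 -> outside (row miss)
  D: rows 2-7 cols 7-8 z=1 -> covers; best now D (z=1)
  E: rows 4-7 cols 6-7 z=5 -> covers; best now D (z=1)
Winner: D at z=1

Answer: 1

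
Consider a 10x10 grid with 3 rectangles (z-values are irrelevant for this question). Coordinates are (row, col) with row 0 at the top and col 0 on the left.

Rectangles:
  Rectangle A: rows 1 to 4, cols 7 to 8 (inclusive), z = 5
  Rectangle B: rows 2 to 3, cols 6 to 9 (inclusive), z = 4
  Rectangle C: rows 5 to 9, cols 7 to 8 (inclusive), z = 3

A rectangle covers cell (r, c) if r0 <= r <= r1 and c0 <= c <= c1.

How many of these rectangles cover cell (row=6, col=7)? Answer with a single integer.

Answer: 1

Derivation:
Check cell (6,7):
  A: rows 1-4 cols 7-8 -> outside (row miss)
  B: rows 2-3 cols 6-9 -> outside (row miss)
  C: rows 5-9 cols 7-8 -> covers
Count covering = 1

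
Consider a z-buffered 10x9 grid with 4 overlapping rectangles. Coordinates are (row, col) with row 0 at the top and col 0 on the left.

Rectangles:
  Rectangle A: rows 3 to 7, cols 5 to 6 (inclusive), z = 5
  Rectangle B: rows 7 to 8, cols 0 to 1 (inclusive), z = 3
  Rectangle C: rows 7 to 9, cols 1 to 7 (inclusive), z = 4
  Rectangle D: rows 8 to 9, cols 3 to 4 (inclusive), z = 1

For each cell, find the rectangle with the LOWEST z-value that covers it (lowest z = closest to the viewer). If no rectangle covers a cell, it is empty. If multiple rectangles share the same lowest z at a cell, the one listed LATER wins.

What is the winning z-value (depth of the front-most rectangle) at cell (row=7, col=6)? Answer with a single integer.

Check cell (7,6):
  A: rows 3-7 cols 5-6 z=5 -> covers; best now A (z=5)
  B: rows 7-8 cols 0-1 -> outside (col miss)
  C: rows 7-9 cols 1-7 z=4 -> covers; best now C (z=4)
  D: rows 8-9 cols 3-4 -> outside (row miss)
Winner: C at z=4

Answer: 4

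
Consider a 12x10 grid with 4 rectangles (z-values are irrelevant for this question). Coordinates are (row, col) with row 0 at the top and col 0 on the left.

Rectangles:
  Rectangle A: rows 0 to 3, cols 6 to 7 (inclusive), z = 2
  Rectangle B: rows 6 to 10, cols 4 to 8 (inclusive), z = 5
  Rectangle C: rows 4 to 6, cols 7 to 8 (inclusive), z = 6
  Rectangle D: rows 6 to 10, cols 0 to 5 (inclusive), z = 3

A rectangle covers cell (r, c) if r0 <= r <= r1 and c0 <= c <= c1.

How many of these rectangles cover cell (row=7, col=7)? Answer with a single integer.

Check cell (7,7):
  A: rows 0-3 cols 6-7 -> outside (row miss)
  B: rows 6-10 cols 4-8 -> covers
  C: rows 4-6 cols 7-8 -> outside (row miss)
  D: rows 6-10 cols 0-5 -> outside (col miss)
Count covering = 1

Answer: 1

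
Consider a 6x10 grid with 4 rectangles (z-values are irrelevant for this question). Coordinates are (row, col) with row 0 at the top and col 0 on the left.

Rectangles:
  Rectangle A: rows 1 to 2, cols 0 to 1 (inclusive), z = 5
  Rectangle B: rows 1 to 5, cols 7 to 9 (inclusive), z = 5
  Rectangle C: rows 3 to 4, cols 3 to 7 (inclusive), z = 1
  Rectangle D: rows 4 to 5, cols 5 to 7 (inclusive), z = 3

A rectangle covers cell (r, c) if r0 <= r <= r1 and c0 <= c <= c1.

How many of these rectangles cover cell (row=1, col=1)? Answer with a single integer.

Answer: 1

Derivation:
Check cell (1,1):
  A: rows 1-2 cols 0-1 -> covers
  B: rows 1-5 cols 7-9 -> outside (col miss)
  C: rows 3-4 cols 3-7 -> outside (row miss)
  D: rows 4-5 cols 5-7 -> outside (row miss)
Count covering = 1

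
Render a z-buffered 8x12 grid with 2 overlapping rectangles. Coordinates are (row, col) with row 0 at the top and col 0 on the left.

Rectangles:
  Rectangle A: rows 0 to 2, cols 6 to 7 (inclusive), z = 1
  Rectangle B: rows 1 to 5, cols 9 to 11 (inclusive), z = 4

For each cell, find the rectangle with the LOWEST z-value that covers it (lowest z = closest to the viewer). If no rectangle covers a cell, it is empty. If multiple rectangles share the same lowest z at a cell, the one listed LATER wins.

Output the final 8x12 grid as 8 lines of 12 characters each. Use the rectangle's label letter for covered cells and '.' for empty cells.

......AA....
......AA.BBB
......AA.BBB
.........BBB
.........BBB
.........BBB
............
............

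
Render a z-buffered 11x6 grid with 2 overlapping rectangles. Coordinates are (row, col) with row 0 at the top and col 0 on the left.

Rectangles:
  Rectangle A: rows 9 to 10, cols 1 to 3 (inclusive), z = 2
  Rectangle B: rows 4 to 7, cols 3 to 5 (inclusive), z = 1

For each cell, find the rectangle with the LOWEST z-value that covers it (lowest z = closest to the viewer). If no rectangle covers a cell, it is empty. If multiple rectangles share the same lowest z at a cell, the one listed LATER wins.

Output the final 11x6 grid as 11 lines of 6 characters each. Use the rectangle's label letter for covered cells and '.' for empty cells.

......
......
......
......
...BBB
...BBB
...BBB
...BBB
......
.AAA..
.AAA..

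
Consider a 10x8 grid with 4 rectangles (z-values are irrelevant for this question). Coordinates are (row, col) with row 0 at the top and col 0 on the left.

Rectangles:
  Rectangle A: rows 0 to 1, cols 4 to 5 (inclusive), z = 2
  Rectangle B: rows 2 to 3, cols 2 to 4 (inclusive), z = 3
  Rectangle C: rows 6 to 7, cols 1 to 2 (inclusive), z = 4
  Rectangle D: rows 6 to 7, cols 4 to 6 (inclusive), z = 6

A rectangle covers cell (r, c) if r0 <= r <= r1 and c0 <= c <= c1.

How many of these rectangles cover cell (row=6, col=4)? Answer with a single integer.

Check cell (6,4):
  A: rows 0-1 cols 4-5 -> outside (row miss)
  B: rows 2-3 cols 2-4 -> outside (row miss)
  C: rows 6-7 cols 1-2 -> outside (col miss)
  D: rows 6-7 cols 4-6 -> covers
Count covering = 1

Answer: 1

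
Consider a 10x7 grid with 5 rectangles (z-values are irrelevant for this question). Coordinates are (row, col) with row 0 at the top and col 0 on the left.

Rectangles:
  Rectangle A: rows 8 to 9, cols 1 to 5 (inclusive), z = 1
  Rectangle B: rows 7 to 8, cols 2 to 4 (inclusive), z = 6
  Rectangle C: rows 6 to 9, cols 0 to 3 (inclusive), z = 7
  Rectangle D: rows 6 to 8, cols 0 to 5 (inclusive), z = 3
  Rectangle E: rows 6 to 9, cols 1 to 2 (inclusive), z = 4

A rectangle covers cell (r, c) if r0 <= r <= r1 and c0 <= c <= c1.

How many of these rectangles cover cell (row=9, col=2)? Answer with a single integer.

Answer: 3

Derivation:
Check cell (9,2):
  A: rows 8-9 cols 1-5 -> covers
  B: rows 7-8 cols 2-4 -> outside (row miss)
  C: rows 6-9 cols 0-3 -> covers
  D: rows 6-8 cols 0-5 -> outside (row miss)
  E: rows 6-9 cols 1-2 -> covers
Count covering = 3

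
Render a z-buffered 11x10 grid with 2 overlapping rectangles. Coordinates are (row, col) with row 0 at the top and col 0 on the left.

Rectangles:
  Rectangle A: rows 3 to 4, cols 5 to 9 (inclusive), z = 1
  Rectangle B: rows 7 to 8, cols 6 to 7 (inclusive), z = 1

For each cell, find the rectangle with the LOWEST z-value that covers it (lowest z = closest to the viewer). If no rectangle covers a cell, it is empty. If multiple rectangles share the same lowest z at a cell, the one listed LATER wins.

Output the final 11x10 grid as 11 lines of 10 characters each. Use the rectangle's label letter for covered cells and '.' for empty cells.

..........
..........
..........
.....AAAAA
.....AAAAA
..........
..........
......BB..
......BB..
..........
..........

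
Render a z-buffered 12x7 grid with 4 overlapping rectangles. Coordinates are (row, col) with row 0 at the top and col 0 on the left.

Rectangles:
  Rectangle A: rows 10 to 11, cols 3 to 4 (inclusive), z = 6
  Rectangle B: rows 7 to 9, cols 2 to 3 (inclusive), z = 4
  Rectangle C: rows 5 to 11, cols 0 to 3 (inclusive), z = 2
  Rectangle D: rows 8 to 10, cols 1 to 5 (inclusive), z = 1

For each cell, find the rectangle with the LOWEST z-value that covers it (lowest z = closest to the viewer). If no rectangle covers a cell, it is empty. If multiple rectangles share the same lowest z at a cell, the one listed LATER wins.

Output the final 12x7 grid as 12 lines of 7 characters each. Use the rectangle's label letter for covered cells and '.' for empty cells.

.......
.......
.......
.......
.......
CCCC...
CCCC...
CCCC...
CDDDDD.
CDDDDD.
CDDDDD.
CCCCA..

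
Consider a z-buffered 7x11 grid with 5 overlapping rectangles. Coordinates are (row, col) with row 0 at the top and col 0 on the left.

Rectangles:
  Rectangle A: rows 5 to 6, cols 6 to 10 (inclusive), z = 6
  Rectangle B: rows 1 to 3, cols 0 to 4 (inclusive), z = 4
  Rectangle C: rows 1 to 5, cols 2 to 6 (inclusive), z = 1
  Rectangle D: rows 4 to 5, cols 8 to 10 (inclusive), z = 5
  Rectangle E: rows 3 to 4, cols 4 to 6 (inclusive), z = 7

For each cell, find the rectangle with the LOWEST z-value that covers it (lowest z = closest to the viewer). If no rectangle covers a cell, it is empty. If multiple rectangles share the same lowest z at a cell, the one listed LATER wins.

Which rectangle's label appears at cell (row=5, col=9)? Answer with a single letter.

Answer: D

Derivation:
Check cell (5,9):
  A: rows 5-6 cols 6-10 z=6 -> covers; best now A (z=6)
  B: rows 1-3 cols 0-4 -> outside (row miss)
  C: rows 1-5 cols 2-6 -> outside (col miss)
  D: rows 4-5 cols 8-10 z=5 -> covers; best now D (z=5)
  E: rows 3-4 cols 4-6 -> outside (row miss)
Winner: D at z=5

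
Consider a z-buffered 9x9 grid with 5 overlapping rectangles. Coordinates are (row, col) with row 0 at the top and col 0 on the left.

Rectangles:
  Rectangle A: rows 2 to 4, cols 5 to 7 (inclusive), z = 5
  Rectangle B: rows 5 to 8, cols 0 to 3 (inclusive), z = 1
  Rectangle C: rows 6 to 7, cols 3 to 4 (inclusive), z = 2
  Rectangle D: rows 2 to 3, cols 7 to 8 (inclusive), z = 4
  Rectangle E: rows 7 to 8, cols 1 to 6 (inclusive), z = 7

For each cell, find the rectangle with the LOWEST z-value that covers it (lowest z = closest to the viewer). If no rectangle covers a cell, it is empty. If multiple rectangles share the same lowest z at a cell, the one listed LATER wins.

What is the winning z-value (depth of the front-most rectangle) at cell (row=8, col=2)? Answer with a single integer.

Answer: 1

Derivation:
Check cell (8,2):
  A: rows 2-4 cols 5-7 -> outside (row miss)
  B: rows 5-8 cols 0-3 z=1 -> covers; best now B (z=1)
  C: rows 6-7 cols 3-4 -> outside (row miss)
  D: rows 2-3 cols 7-8 -> outside (row miss)
  E: rows 7-8 cols 1-6 z=7 -> covers; best now B (z=1)
Winner: B at z=1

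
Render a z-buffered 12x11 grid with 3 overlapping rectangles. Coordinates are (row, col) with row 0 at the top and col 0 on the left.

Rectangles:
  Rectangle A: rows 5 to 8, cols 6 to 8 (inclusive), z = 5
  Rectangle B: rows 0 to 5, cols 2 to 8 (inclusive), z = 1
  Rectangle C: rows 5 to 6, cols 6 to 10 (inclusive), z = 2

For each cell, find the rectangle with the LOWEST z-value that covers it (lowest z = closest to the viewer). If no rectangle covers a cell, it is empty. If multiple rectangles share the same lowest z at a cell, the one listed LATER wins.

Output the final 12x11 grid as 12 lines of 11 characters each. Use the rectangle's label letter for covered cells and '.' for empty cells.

..BBBBBBB..
..BBBBBBB..
..BBBBBBB..
..BBBBBBB..
..BBBBBBB..
..BBBBBBBCC
......CCCCC
......AAA..
......AAA..
...........
...........
...........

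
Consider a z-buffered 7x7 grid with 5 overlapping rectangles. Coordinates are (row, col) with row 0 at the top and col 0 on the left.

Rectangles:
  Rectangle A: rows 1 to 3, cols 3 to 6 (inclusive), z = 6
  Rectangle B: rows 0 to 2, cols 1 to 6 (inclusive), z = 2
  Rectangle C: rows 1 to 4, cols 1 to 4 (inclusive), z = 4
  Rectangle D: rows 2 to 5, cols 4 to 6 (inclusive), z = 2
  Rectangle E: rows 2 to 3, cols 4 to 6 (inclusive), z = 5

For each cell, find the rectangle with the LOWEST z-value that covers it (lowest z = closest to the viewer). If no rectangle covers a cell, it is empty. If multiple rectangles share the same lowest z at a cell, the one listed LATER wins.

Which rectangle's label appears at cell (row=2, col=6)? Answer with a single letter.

Check cell (2,6):
  A: rows 1-3 cols 3-6 z=6 -> covers; best now A (z=6)
  B: rows 0-2 cols 1-6 z=2 -> covers; best now B (z=2)
  C: rows 1-4 cols 1-4 -> outside (col miss)
  D: rows 2-5 cols 4-6 z=2 -> covers; best now D (z=2)
  E: rows 2-3 cols 4-6 z=5 -> covers; best now D (z=2)
Winner: D at z=2

Answer: D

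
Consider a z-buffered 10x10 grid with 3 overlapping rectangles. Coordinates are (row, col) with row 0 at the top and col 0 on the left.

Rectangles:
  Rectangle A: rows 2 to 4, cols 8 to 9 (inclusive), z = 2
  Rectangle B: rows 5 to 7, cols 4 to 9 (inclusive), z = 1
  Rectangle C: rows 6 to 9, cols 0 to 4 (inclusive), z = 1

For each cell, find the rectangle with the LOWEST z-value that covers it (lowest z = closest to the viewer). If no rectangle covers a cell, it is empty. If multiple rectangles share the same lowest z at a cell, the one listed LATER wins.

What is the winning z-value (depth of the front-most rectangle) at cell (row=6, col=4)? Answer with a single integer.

Check cell (6,4):
  A: rows 2-4 cols 8-9 -> outside (row miss)
  B: rows 5-7 cols 4-9 z=1 -> covers; best now B (z=1)
  C: rows 6-9 cols 0-4 z=1 -> covers; best now C (z=1)
Winner: C at z=1

Answer: 1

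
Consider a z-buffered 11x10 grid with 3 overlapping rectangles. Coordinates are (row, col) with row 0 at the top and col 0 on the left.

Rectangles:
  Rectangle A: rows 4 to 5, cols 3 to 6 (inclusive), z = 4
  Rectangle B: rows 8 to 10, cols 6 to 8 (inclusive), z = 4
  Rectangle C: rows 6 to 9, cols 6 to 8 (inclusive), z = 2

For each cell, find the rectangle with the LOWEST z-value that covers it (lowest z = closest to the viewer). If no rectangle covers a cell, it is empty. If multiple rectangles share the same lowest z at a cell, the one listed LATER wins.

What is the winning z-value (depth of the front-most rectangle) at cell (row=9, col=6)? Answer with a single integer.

Answer: 2

Derivation:
Check cell (9,6):
  A: rows 4-5 cols 3-6 -> outside (row miss)
  B: rows 8-10 cols 6-8 z=4 -> covers; best now B (z=4)
  C: rows 6-9 cols 6-8 z=2 -> covers; best now C (z=2)
Winner: C at z=2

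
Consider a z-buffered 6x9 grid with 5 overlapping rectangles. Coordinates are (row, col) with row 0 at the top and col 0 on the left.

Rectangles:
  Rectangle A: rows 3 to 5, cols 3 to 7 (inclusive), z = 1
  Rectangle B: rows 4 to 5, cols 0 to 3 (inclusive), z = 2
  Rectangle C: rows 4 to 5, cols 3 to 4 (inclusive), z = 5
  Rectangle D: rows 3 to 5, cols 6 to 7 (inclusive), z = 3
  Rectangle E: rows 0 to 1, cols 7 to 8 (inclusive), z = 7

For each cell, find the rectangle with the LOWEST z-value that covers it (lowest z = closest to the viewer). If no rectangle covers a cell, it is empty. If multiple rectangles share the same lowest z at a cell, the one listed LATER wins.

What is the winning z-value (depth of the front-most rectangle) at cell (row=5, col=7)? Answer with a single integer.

Check cell (5,7):
  A: rows 3-5 cols 3-7 z=1 -> covers; best now A (z=1)
  B: rows 4-5 cols 0-3 -> outside (col miss)
  C: rows 4-5 cols 3-4 -> outside (col miss)
  D: rows 3-5 cols 6-7 z=3 -> covers; best now A (z=1)
  E: rows 0-1 cols 7-8 -> outside (row miss)
Winner: A at z=1

Answer: 1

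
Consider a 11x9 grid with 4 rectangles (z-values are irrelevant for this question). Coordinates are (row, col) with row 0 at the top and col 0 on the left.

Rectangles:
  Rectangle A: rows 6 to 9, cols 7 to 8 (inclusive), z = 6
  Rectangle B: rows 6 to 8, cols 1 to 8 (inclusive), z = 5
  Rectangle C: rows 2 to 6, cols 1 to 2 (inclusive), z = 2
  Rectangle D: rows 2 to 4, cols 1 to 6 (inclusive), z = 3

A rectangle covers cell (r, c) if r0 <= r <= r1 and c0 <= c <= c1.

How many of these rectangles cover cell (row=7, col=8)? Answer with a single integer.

Check cell (7,8):
  A: rows 6-9 cols 7-8 -> covers
  B: rows 6-8 cols 1-8 -> covers
  C: rows 2-6 cols 1-2 -> outside (row miss)
  D: rows 2-4 cols 1-6 -> outside (row miss)
Count covering = 2

Answer: 2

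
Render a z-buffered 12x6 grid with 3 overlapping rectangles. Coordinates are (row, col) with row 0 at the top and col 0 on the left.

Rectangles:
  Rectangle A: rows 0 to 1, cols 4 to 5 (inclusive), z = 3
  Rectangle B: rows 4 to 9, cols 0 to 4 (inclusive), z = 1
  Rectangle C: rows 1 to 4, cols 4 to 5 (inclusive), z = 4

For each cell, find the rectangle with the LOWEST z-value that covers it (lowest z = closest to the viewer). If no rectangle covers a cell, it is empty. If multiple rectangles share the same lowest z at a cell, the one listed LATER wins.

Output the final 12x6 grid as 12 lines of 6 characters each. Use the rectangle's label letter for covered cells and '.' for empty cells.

....AA
....AA
....CC
....CC
BBBBBC
BBBBB.
BBBBB.
BBBBB.
BBBBB.
BBBBB.
......
......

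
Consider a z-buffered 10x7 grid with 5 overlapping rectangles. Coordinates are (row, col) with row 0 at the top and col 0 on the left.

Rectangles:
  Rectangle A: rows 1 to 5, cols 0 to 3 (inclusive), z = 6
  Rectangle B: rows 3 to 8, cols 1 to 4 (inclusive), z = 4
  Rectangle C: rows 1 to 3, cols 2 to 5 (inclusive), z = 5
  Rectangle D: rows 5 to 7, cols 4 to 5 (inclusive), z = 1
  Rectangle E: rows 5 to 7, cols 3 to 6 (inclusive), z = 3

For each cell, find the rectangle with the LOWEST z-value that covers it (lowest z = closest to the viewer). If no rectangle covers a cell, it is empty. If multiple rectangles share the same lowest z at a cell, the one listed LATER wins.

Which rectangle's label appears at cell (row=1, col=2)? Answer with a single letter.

Check cell (1,2):
  A: rows 1-5 cols 0-3 z=6 -> covers; best now A (z=6)
  B: rows 3-8 cols 1-4 -> outside (row miss)
  C: rows 1-3 cols 2-5 z=5 -> covers; best now C (z=5)
  D: rows 5-7 cols 4-5 -> outside (row miss)
  E: rows 5-7 cols 3-6 -> outside (row miss)
Winner: C at z=5

Answer: C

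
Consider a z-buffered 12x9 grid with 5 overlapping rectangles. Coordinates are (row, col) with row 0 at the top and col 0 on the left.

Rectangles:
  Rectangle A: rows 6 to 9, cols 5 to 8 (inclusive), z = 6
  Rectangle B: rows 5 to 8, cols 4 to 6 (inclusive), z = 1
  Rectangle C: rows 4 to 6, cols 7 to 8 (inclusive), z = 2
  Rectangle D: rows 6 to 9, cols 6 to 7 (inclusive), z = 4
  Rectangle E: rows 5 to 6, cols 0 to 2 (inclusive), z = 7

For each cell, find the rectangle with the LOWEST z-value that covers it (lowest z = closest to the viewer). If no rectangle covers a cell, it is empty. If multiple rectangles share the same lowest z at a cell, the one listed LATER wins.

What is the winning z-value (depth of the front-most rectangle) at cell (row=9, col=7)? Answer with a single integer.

Answer: 4

Derivation:
Check cell (9,7):
  A: rows 6-9 cols 5-8 z=6 -> covers; best now A (z=6)
  B: rows 5-8 cols 4-6 -> outside (row miss)
  C: rows 4-6 cols 7-8 -> outside (row miss)
  D: rows 6-9 cols 6-7 z=4 -> covers; best now D (z=4)
  E: rows 5-6 cols 0-2 -> outside (row miss)
Winner: D at z=4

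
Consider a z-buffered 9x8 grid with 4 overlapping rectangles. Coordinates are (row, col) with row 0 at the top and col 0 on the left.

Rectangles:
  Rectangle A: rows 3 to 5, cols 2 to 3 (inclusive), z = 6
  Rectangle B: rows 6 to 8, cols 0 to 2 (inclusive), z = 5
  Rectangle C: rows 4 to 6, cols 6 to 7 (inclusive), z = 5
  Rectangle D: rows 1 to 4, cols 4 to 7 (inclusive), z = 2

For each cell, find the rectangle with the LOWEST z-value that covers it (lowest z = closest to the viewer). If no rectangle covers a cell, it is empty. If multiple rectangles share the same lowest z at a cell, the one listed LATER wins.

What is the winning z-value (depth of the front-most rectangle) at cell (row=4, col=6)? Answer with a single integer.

Check cell (4,6):
  A: rows 3-5 cols 2-3 -> outside (col miss)
  B: rows 6-8 cols 0-2 -> outside (row miss)
  C: rows 4-6 cols 6-7 z=5 -> covers; best now C (z=5)
  D: rows 1-4 cols 4-7 z=2 -> covers; best now D (z=2)
Winner: D at z=2

Answer: 2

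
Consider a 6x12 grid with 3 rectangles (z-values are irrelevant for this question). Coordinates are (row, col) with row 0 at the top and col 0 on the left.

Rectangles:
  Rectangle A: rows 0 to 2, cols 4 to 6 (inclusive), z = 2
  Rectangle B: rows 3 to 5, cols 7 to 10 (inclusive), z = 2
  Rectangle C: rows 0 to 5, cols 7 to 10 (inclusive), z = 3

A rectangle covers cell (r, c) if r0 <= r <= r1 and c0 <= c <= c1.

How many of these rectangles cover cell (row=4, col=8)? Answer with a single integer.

Check cell (4,8):
  A: rows 0-2 cols 4-6 -> outside (row miss)
  B: rows 3-5 cols 7-10 -> covers
  C: rows 0-5 cols 7-10 -> covers
Count covering = 2

Answer: 2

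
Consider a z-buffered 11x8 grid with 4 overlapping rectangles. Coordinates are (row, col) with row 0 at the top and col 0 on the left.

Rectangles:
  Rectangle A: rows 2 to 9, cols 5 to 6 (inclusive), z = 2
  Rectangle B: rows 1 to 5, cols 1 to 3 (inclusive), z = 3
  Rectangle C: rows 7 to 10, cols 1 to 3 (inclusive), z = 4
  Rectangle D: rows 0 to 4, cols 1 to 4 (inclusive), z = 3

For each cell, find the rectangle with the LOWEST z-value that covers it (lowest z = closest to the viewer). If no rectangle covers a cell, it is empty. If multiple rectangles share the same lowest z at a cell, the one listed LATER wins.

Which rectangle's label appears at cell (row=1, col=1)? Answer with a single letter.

Answer: D

Derivation:
Check cell (1,1):
  A: rows 2-9 cols 5-6 -> outside (row miss)
  B: rows 1-5 cols 1-3 z=3 -> covers; best now B (z=3)
  C: rows 7-10 cols 1-3 -> outside (row miss)
  D: rows 0-4 cols 1-4 z=3 -> covers; best now D (z=3)
Winner: D at z=3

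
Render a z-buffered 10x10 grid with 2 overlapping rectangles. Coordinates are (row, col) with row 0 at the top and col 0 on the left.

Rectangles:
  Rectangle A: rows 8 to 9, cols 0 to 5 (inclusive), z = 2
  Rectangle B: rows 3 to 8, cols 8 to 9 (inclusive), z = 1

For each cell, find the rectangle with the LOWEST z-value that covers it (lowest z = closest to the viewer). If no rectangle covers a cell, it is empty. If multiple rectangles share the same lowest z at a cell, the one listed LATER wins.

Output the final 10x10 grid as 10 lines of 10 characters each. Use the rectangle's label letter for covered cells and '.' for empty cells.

..........
..........
..........
........BB
........BB
........BB
........BB
........BB
AAAAAA..BB
AAAAAA....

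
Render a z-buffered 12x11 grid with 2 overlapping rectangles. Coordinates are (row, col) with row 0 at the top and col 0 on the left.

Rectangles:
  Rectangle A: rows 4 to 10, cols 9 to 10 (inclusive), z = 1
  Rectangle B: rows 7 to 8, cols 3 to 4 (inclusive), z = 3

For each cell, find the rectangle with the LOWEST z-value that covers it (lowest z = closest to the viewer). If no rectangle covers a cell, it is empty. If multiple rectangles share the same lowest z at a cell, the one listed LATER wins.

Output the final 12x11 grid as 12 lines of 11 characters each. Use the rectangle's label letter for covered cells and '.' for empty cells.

...........
...........
...........
...........
.........AA
.........AA
.........AA
...BB....AA
...BB....AA
.........AA
.........AA
...........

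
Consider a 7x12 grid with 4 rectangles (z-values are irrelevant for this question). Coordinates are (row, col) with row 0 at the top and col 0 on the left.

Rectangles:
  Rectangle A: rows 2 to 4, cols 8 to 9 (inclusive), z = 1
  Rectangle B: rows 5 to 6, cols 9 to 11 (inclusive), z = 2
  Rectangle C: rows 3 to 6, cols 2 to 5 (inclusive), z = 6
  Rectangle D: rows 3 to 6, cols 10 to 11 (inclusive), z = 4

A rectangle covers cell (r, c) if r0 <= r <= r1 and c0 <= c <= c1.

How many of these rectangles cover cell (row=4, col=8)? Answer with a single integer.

Answer: 1

Derivation:
Check cell (4,8):
  A: rows 2-4 cols 8-9 -> covers
  B: rows 5-6 cols 9-11 -> outside (row miss)
  C: rows 3-6 cols 2-5 -> outside (col miss)
  D: rows 3-6 cols 10-11 -> outside (col miss)
Count covering = 1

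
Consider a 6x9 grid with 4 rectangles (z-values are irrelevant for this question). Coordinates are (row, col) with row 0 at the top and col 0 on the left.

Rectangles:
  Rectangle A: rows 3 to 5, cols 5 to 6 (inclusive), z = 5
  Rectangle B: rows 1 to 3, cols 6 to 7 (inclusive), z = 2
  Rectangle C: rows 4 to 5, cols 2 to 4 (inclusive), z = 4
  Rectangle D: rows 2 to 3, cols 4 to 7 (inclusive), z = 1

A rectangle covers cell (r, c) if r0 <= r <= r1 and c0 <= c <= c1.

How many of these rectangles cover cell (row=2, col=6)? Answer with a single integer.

Answer: 2

Derivation:
Check cell (2,6):
  A: rows 3-5 cols 5-6 -> outside (row miss)
  B: rows 1-3 cols 6-7 -> covers
  C: rows 4-5 cols 2-4 -> outside (row miss)
  D: rows 2-3 cols 4-7 -> covers
Count covering = 2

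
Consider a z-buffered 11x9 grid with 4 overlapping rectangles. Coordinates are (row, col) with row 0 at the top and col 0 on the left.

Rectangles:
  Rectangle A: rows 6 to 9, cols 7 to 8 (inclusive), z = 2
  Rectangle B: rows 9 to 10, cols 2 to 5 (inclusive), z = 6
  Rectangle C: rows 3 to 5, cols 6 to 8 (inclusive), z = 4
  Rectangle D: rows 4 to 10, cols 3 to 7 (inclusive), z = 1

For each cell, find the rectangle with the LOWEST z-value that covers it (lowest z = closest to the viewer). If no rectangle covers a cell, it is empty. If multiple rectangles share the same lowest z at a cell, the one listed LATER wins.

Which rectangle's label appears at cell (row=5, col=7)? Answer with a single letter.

Answer: D

Derivation:
Check cell (5,7):
  A: rows 6-9 cols 7-8 -> outside (row miss)
  B: rows 9-10 cols 2-5 -> outside (row miss)
  C: rows 3-5 cols 6-8 z=4 -> covers; best now C (z=4)
  D: rows 4-10 cols 3-7 z=1 -> covers; best now D (z=1)
Winner: D at z=1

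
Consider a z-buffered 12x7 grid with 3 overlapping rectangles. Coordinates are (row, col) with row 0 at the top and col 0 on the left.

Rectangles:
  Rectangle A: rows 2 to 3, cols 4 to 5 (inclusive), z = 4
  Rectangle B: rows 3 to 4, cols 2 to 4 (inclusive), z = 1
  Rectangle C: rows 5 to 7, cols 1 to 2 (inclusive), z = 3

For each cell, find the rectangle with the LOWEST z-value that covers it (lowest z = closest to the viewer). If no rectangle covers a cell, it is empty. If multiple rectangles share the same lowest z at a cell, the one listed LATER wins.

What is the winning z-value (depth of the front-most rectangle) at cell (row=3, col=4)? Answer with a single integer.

Answer: 1

Derivation:
Check cell (3,4):
  A: rows 2-3 cols 4-5 z=4 -> covers; best now A (z=4)
  B: rows 3-4 cols 2-4 z=1 -> covers; best now B (z=1)
  C: rows 5-7 cols 1-2 -> outside (row miss)
Winner: B at z=1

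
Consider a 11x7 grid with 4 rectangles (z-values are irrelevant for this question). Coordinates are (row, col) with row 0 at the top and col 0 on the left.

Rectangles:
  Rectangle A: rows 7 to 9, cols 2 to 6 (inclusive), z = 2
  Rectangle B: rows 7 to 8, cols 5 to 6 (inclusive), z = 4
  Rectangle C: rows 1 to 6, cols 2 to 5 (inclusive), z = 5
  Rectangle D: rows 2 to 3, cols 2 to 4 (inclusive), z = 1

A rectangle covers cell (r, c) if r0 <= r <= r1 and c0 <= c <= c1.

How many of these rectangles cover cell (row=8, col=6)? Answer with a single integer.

Answer: 2

Derivation:
Check cell (8,6):
  A: rows 7-9 cols 2-6 -> covers
  B: rows 7-8 cols 5-6 -> covers
  C: rows 1-6 cols 2-5 -> outside (row miss)
  D: rows 2-3 cols 2-4 -> outside (row miss)
Count covering = 2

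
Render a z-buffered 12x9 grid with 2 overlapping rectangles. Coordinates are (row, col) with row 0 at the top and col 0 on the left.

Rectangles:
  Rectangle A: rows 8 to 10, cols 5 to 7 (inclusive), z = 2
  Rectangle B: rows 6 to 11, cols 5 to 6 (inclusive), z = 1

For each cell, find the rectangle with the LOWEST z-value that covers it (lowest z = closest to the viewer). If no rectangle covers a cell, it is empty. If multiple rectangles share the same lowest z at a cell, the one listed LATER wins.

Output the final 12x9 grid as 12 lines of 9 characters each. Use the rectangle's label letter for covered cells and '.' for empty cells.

.........
.........
.........
.........
.........
.........
.....BB..
.....BB..
.....BBA.
.....BBA.
.....BBA.
.....BB..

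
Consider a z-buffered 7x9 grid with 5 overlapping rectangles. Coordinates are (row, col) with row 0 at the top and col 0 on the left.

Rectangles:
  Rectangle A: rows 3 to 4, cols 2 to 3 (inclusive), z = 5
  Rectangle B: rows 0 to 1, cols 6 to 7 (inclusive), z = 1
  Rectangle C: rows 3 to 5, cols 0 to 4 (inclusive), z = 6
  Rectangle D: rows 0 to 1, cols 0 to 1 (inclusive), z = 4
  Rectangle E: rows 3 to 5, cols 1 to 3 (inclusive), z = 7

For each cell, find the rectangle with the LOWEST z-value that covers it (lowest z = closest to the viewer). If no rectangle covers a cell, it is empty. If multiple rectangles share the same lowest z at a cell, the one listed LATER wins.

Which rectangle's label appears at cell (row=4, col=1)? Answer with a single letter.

Check cell (4,1):
  A: rows 3-4 cols 2-3 -> outside (col miss)
  B: rows 0-1 cols 6-7 -> outside (row miss)
  C: rows 3-5 cols 0-4 z=6 -> covers; best now C (z=6)
  D: rows 0-1 cols 0-1 -> outside (row miss)
  E: rows 3-5 cols 1-3 z=7 -> covers; best now C (z=6)
Winner: C at z=6

Answer: C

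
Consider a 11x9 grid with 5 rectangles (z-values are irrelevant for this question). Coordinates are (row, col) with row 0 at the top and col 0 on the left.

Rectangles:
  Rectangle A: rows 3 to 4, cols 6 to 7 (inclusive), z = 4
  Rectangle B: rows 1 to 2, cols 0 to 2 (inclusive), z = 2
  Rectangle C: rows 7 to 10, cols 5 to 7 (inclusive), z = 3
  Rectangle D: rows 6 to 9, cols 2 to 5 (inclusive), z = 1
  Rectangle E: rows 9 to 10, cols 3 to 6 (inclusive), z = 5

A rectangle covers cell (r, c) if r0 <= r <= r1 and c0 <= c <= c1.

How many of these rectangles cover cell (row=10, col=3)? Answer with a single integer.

Check cell (10,3):
  A: rows 3-4 cols 6-7 -> outside (row miss)
  B: rows 1-2 cols 0-2 -> outside (row miss)
  C: rows 7-10 cols 5-7 -> outside (col miss)
  D: rows 6-9 cols 2-5 -> outside (row miss)
  E: rows 9-10 cols 3-6 -> covers
Count covering = 1

Answer: 1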